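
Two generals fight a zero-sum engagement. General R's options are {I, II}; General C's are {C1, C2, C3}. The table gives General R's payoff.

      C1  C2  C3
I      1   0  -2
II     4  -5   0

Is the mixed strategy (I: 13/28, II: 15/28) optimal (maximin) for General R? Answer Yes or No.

Against C1 this mix gives (13/28)·1 + (15/28)·4 = 73/28.
Against C2 this mix gives (13/28)·0 + (15/28)·(-5) = -75/28.
Against C3 this mix gives (13/28)·(-2) + (15/28)·0 = -13/14.
General C will play C2, holding General R to -75/28. Shifting weight toward the row that does better against C2 would raise this floor (the equalizing mix achieves -10/7 against both C2 and C3), so the proposed strategy is not optimal.

No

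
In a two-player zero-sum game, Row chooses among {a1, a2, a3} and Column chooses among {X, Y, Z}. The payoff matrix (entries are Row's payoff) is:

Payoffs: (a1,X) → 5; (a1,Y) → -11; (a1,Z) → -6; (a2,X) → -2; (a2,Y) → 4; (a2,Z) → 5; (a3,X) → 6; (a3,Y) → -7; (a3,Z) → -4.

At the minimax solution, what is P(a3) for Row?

6/19

Row minima: a1 → -11, a2 → -2, a3 → -7; maximin = -2.
Column maxima: X → 6, Y → 4, Z → 5; minimax = 4.
-2 ≠ 4, so there is no saddle point; optimal play is mixed.
a1 is strictly dominated by a3, so Row never plays it.
Z is strictly dominated by Y (it gives Row strictly more in every row), so Column never plays it.
On the remaining 2×2 (a2, a3 vs X, Y):
Let Row play a2 with probability p. Expected payoff against X: (-2)p + 6(1−p) = −8p + 6; against Y: 4p + (-7)(1−p) = 11p − 7.
Setting these equal: −8p + 6 = 11p − 7 ⇒ −19p = -13 ⇒ p = 13/19, and the value is (-8)·(13/19) + 6 = 10/19.
For Column: with q = P(X), equating a2's and a3's payoffs gives −6q + 4 = 13q − 7 ⇒ q = 11/19.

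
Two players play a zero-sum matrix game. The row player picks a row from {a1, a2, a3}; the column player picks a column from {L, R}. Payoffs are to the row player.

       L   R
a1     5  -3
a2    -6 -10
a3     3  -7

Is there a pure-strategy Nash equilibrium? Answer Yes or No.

Yes

Row minima: a1 → -3, a2 → -10, a3 → -7; maximin = -3.
Column maxima: L → 5, R → -3; minimax = -3.
maximin = minimax = -3, so a saddle point exists.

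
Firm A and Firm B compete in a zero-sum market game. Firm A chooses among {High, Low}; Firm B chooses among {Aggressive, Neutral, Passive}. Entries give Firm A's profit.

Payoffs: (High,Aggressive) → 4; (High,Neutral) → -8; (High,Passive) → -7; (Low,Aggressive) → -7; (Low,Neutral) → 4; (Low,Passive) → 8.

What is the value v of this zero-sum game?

Row minima: High → -8, Low → -7; maximin = -7.
Column maxima: Aggressive → 4, Neutral → 4, Passive → 8; minimax = 4.
-7 ≠ 4, so there is no saddle point; optimal play is mixed.
Passive is strictly dominated by Neutral (it gives Firm A strictly more in every row), so Firm B never plays it.
On the remaining 2×2 (High, Low vs Aggressive, Neutral):
Let Firm A play High with probability p. Expected payoff against Aggressive: 4p + (-7)(1−p) = 11p − 7; against Neutral: (-8)p + 4(1−p) = −12p + 4.
Setting these equal: 11p − 7 = −12p + 4 ⇒ 23p = 11 ⇒ p = 11/23, and the value is (11)·(11/23) − 7 = -40/23.
For Firm B: with q = P(Aggressive), equating High's and Low's payoffs gives 12q − 8 = −11q + 4 ⇒ q = 12/23.

-40/23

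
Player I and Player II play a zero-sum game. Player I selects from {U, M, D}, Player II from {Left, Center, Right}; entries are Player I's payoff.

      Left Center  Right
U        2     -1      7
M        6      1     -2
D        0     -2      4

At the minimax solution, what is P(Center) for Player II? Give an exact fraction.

Row minima: U → -1, M → -2, D → -2; maximin = -1.
Column maxima: Left → 6, Center → 1, Right → 7; minimax = 1.
-1 ≠ 1, so there is no saddle point; optimal play is mixed.
D is strictly dominated by U, so Player I never plays it.
Left is strictly dominated by Center (it gives Player I strictly more in every row), so Player II never plays it.
On the remaining 2×2 (U, M vs Center, Right):
Let Player I play U with probability p. Expected payoff against Center: (-1)p + 1(1−p) = −2p + 1; against Right: 7p + (-2)(1−p) = 9p − 2.
Setting these equal: −2p + 1 = 9p − 2 ⇒ −11p = -3 ⇒ p = 3/11, and the value is (-2)·(3/11) + 1 = 5/11.
For Player II: with q = P(Center), equating U's and M's payoffs gives −8q + 7 = 3q − 2 ⇒ q = 9/11.

9/11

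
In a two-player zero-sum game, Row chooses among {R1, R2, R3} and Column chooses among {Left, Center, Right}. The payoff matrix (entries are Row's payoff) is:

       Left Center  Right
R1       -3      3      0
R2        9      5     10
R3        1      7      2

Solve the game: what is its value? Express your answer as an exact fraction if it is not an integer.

29/5

Row minima: R1 → -3, R2 → 5, R3 → 1; maximin = 5.
Column maxima: Left → 9, Center → 7, Right → 10; minimax = 7.
5 ≠ 7, so there is no saddle point; optimal play is mixed.
R1 is strictly dominated by R2, so Row never plays it.
Right is strictly dominated by Left (it gives Row strictly more in every row), so Column never plays it.
On the remaining 2×2 (R2, R3 vs Left, Center):
Let Row play R2 with probability p. Expected payoff against Left: 9p + 1(1−p) = 8p + 1; against Center: 5p + 7(1−p) = −2p + 7.
Setting these equal: 8p + 1 = −2p + 7 ⇒ 10p = 6 ⇒ p = 3/5, and the value is (8)·(3/5) + 1 = 29/5.
For Column: with q = P(Left), equating R2's and R3's payoffs gives 4q + 5 = −6q + 7 ⇒ q = 1/5.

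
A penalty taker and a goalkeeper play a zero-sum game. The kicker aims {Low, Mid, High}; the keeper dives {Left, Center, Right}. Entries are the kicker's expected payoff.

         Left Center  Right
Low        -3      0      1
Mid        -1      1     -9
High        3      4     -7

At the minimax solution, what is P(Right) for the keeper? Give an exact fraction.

3/7

Row minima: Low → -3, Mid → -9, High → -7; maximin = -3.
Column maxima: Left → 3, Center → 4, Right → 1; minimax = 1.
-3 ≠ 1, so there is no saddle point; optimal play is mixed.
Mid is strictly dominated by High, so the kicker never plays it.
Center is strictly dominated by Left (it gives the kicker strictly more in every row), so the keeper never plays it.
On the remaining 2×2 (Low, High vs Left, Right):
Let the kicker play Low with probability p. Expected payoff against Left: (-3)p + 3(1−p) = −6p + 3; against Right: 1p + (-7)(1−p) = 8p − 7.
Setting these equal: −6p + 3 = 8p − 7 ⇒ −14p = -10 ⇒ p = 5/7, and the value is (-6)·(5/7) + 3 = -9/7.
For the keeper: with q = P(Left), equating Low's and High's payoffs gives −4q + 1 = 10q − 7 ⇒ q = 4/7.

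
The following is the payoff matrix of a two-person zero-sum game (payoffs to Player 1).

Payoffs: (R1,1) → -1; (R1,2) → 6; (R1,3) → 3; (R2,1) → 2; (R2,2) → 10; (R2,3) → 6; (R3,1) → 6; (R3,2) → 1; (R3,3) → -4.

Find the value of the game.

22/7

Row minima: R1 → -1, R2 → 2, R3 → -4; maximin = 2.
Column maxima: 1 → 6, 2 → 10, 3 → 6; minimax = 6.
2 ≠ 6, so there is no saddle point; optimal play is mixed.
R1 is strictly dominated by R2, so Player 1 never plays it.
2 is strictly dominated by 3 (it gives Player 1 strictly more in every row), so Player 2 never plays it.
On the remaining 2×2 (R2, R3 vs 1, 3):
Let Player 1 play R2 with probability p. Expected payoff against 1: 2p + 6(1−p) = −4p + 6; against 3: 6p + (-4)(1−p) = 10p − 4.
Setting these equal: −4p + 6 = 10p − 4 ⇒ −14p = -10 ⇒ p = 5/7, and the value is (-4)·(5/7) + 6 = 22/7.
For Player 2: with q = P(1), equating R2's and R3's payoffs gives −4q + 6 = 10q − 4 ⇒ q = 5/7.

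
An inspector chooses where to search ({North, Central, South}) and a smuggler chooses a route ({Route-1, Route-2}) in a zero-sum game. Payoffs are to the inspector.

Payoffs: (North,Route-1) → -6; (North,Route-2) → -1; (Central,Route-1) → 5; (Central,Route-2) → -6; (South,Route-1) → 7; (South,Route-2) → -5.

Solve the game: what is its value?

Row minima: North → -6, Central → -6, South → -5; maximin = -5.
Column maxima: Route-1 → 7, Route-2 → -1; minimax = -1.
-5 ≠ -1, so there is no saddle point; optimal play is mixed.
Central is strictly dominated by South, so the inspector never plays it.
On the remaining 2×2 (North, South vs Route-1, Route-2):
Let the inspector play North with probability p. Expected payoff against Route-1: (-6)p + 7(1−p) = −13p + 7; against Route-2: (-1)p + (-5)(1−p) = 4p − 5.
Setting these equal: −13p + 7 = 4p − 5 ⇒ −17p = -12 ⇒ p = 12/17, and the value is (-13)·(12/17) + 7 = -37/17.
For the smuggler: with q = P(Route-1), equating North's and South's payoffs gives −5q − 1 = 12q − 5 ⇒ q = 4/17.

-37/17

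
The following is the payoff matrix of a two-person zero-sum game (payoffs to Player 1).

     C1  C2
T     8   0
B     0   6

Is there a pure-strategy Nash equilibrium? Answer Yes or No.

No

Row minima: T → 0, B → 0; maximin = 0.
Column maxima: C1 → 8, C2 → 6; minimax = 6.
0 ≠ 6, so no pure-strategy equilibrium exists.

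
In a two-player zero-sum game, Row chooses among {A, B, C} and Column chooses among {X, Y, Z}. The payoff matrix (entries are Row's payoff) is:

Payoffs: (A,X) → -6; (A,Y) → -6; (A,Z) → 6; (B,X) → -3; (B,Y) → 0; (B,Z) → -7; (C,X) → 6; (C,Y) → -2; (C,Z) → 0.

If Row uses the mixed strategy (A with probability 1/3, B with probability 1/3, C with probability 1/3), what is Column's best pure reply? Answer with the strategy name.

Y

If Column plays X, Row's expected payoff is (1/3)·(-6) + (1/3)·(-3) + (1/3)·6 = -1.
If Column plays Y, Row's expected payoff is (1/3)·(-6) + (1/3)·0 + (1/3)·(-2) = -8/3.
If Column plays Z, Row's expected payoff is (1/3)·6 + (1/3)·(-7) + (1/3)·0 = -1/3.
Column minimizes Row's payoff; the smallest is -8/3, so the best response is Y.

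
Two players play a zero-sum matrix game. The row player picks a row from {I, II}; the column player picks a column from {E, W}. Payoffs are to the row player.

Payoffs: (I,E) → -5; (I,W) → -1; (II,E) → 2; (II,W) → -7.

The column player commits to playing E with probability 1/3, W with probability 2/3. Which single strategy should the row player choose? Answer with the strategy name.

I

Expected payoff of I: (1/3)·(-5) + (2/3)·(-1) = -7/3.
Expected payoff of II: (1/3)·2 + (2/3)·(-7) = -4.
The largest is -7/3, so the row player's best response is I.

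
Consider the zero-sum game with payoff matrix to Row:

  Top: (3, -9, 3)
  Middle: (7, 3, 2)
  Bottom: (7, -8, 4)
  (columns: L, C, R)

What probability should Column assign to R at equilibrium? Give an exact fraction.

Row minima: Top → -9, Middle → 2, Bottom → -8; maximin = 2.
Column maxima: L → 7, C → 3, R → 4; minimax = 3.
2 ≠ 3, so there is no saddle point; optimal play is mixed.
Top is strictly dominated by Bottom, so Row never plays it.
L is strictly dominated by C (it gives Row strictly more in every row), so Column never plays it.
On the remaining 2×2 (Middle, Bottom vs C, R):
Let Row play Middle with probability p. Expected payoff against C: 3p + (-8)(1−p) = 11p − 8; against R: 2p + 4(1−p) = −2p + 4.
Setting these equal: 11p − 8 = −2p + 4 ⇒ 13p = 12 ⇒ p = 12/13, and the value is (11)·(12/13) − 8 = 28/13.
For Column: with q = P(C), equating Middle's and Bottom's payoffs gives q + 2 = −12q + 4 ⇒ q = 2/13.

11/13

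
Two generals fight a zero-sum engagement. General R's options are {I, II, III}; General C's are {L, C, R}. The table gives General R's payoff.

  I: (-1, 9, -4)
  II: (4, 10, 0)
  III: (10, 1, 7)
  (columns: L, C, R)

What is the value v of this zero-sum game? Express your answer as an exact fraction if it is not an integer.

Row minima: I → -4, II → 0, III → 1; maximin = 1.
Column maxima: L → 10, C → 10, R → 7; minimax = 7.
1 ≠ 7, so there is no saddle point; optimal play is mixed.
I is strictly dominated by II, so General R never plays it.
L is strictly dominated by R (it gives General R strictly more in every row), so General C never plays it.
On the remaining 2×2 (II, III vs C, R):
Let General R play II with probability p. Expected payoff against C: 10p + 1(1−p) = 9p + 1; against R: 0p + 7(1−p) = −7p + 7.
Setting these equal: 9p + 1 = −7p + 7 ⇒ 16p = 6 ⇒ p = 3/8, and the value is (9)·(3/8) + 1 = 35/8.
For General C: with q = P(C), equating II's and III's payoffs gives 10q = −6q + 7 ⇒ q = 7/16.

35/8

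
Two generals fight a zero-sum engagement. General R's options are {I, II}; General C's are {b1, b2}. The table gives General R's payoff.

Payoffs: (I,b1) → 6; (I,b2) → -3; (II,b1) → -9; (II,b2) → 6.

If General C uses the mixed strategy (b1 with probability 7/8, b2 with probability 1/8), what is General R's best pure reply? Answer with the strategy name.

I

Expected payoff of I: (7/8)·6 + (1/8)·(-3) = 39/8.
Expected payoff of II: (7/8)·(-9) + (1/8)·6 = -57/8.
The largest is 39/8, so General R's best response is I.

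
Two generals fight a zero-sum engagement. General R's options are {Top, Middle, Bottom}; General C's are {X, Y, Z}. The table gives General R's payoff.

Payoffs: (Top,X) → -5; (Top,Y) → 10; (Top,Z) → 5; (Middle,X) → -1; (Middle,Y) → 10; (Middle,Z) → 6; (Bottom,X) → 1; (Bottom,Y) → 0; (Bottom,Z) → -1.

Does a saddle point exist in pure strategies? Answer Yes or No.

Row minima: Top → -5, Middle → -1, Bottom → -1; maximin = -1.
Column maxima: X → 1, Y → 10, Z → 6; minimax = 1.
-1 ≠ 1, so no pure-strategy equilibrium exists.

No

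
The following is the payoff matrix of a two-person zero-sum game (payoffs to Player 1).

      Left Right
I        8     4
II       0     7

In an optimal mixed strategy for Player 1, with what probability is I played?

Row minima: I → 4, II → 0; maximin = 4.
Column maxima: Left → 8, Right → 7; minimax = 7.
4 ≠ 7, so there is no saddle point; optimal play is mixed.
Let Player 1 play I with probability p. Expected payoff against Left: 8p + 0(1−p) = 8p; against Right: 4p + 7(1−p) = −3p + 7.
Setting these equal: 8p = −3p + 7 ⇒ 11p = 7 ⇒ p = 7/11, and the value is (8)·(7/11) = 56/11.
For Player 2: with q = P(Left), equating I's and II's payoffs gives 4q + 4 = −7q + 7 ⇒ q = 3/11.

7/11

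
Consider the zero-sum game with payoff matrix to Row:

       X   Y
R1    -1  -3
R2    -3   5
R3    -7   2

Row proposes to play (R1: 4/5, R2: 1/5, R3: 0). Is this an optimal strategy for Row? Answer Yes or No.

Against X this mix gives (4/5)·(-1) + (1/5)·(-3) = -7/5.
Against Y this mix gives (4/5)·(-3) + (1/5)·5 = -7/5.
All of Column's active replies (X, Y) yield -7/5, and no column does worse for Row. The mix makes Column indifferent and guarantees -7/5, so it is optimal.

Yes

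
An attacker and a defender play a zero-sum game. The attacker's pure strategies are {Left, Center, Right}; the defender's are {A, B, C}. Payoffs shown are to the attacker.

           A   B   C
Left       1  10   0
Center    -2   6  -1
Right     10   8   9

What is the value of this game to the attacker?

90/11

Row minima: Left → 0, Center → -2, Right → 8; maximin = 8.
Column maxima: A → 10, B → 10, C → 9; minimax = 9.
8 ≠ 9, so there is no saddle point; optimal play is mixed.
Center is strictly dominated by Left, so the attacker never plays it.
With Center eliminated, A is strictly dominated by C (it gives the attacker strictly more in every remaining row), so the defender never plays it.
On the remaining 2×2 (Left, Right vs B, C):
Let the attacker play Left with probability p. Expected payoff against B: 10p + 8(1−p) = 2p + 8; against C: 0p + 9(1−p) = −9p + 9.
Setting these equal: 2p + 8 = −9p + 9 ⇒ 11p = 1 ⇒ p = 1/11, and the value is (2)·(1/11) + 8 = 90/11.
For the defender: with q = P(B), equating Left's and Right's payoffs gives 10q = −q + 9 ⇒ q = 9/11.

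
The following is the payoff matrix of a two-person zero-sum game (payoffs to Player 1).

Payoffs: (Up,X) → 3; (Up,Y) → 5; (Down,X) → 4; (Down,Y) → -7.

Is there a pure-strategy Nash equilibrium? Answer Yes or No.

No

Row minima: Up → 3, Down → -7; maximin = 3.
Column maxima: X → 4, Y → 5; minimax = 4.
3 ≠ 4, so no pure-strategy equilibrium exists.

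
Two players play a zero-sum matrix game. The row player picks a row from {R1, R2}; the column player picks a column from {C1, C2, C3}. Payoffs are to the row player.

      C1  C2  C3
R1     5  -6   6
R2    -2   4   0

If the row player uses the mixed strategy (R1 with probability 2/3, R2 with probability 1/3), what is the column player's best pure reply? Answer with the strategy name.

If the column player plays C1, the row player's expected payoff is (2/3)·5 + (1/3)·(-2) = 8/3.
If the column player plays C2, the row player's expected payoff is (2/3)·(-6) + (1/3)·4 = -8/3.
If the column player plays C3, the row player's expected payoff is (2/3)·6 + (1/3)·0 = 4.
The column player minimizes the row player's payoff; the smallest is -8/3, so the best response is C2.

C2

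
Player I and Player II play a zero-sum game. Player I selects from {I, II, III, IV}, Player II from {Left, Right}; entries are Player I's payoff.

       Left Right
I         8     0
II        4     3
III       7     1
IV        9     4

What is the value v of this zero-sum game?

4

Row minima: I → 0, II → 3, III → 1, IV → 4; maximin = 4.
Column maxima: Left → 9, Right → 4; minimax = 4.
Since maximin = minimax = 4, there is a saddle point and the value is 4.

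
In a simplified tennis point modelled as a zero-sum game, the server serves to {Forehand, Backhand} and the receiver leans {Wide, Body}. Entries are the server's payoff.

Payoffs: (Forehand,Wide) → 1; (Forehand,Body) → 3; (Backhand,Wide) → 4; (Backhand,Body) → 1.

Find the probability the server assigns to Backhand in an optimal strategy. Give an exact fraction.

2/5

Row minima: Forehand → 1, Backhand → 1; maximin = 1.
Column maxima: Wide → 4, Body → 3; minimax = 3.
1 ≠ 3, so there is no saddle point; optimal play is mixed.
Let the server play Forehand with probability p. Expected payoff against Wide: 1p + 4(1−p) = −3p + 4; against Body: 3p + 1(1−p) = 2p + 1.
Setting these equal: −3p + 4 = 2p + 1 ⇒ −5p = -3 ⇒ p = 3/5, and the value is (-3)·(3/5) + 4 = 11/5.
For the receiver: with q = P(Wide), equating Forehand's and Backhand's payoffs gives −2q + 3 = 3q + 1 ⇒ q = 2/5.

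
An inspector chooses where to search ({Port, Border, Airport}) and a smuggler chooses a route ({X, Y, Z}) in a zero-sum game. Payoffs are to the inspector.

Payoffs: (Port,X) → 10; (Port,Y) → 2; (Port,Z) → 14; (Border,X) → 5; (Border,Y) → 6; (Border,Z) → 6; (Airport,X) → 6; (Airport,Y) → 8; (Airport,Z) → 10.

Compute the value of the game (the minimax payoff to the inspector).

34/5

Row minima: Port → 2, Border → 5, Airport → 6; maximin = 6.
Column maxima: X → 10, Y → 8, Z → 14; minimax = 8.
6 ≠ 8, so there is no saddle point; optimal play is mixed.
Border is strictly dominated by Airport, so the inspector never plays it.
Z is strictly dominated by X (it gives the inspector strictly more in every row), so the smuggler never plays it.
On the remaining 2×2 (Port, Airport vs X, Y):
Let the inspector play Port with probability p. Expected payoff against X: 10p + 6(1−p) = 4p + 6; against Y: 2p + 8(1−p) = −6p + 8.
Setting these equal: 4p + 6 = −6p + 8 ⇒ 10p = 2 ⇒ p = 1/5, and the value is (4)·(1/5) + 6 = 34/5.
For the smuggler: with q = P(X), equating Port's and Airport's payoffs gives 8q + 2 = −2q + 8 ⇒ q = 3/5.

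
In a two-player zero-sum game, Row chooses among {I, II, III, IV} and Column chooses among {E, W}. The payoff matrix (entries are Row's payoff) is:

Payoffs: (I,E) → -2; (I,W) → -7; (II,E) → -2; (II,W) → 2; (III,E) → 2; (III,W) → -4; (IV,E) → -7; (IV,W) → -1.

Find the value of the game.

-2/5

Row minima: I → -7, II → -2, III → -4, IV → -7; maximin = -2.
Column maxima: E → 2, W → 2; minimax = 2.
-2 ≠ 2, so there is no saddle point; optimal play is mixed.
I is strictly dominated by III, so Row never plays it.
IV is strictly dominated by II, so Row never plays it.
On the remaining 2×2 (II, III vs E, W):
Let Row play II with probability p. Expected payoff against E: (-2)p + 2(1−p) = −4p + 2; against W: 2p + (-4)(1−p) = 6p − 4.
Setting these equal: −4p + 2 = 6p − 4 ⇒ −10p = -6 ⇒ p = 3/5, and the value is (-4)·(3/5) + 2 = -2/5.
For Column: with q = P(E), equating II's and III's payoffs gives −4q + 2 = 6q − 4 ⇒ q = 3/5.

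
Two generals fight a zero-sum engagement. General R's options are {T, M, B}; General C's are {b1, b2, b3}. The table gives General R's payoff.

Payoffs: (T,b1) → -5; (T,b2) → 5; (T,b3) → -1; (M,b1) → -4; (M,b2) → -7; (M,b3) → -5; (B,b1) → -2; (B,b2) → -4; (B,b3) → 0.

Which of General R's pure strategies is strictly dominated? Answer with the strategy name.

B gives a strictly higher payoff than M against every column: -2 > -4, -4 > -7, 0 > -5.
So M is strictly dominated and General R never plays it.

M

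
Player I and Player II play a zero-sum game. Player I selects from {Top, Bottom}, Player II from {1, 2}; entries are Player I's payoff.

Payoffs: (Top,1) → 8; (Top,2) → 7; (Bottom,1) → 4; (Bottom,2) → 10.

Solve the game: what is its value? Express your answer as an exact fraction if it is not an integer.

Row minima: Top → 7, Bottom → 4; maximin = 7.
Column maxima: 1 → 8, 2 → 10; minimax = 8.
7 ≠ 8, so there is no saddle point; optimal play is mixed.
Let Player I play Top with probability p. Expected payoff against 1: 8p + 4(1−p) = 4p + 4; against 2: 7p + 10(1−p) = −3p + 10.
Setting these equal: 4p + 4 = −3p + 10 ⇒ 7p = 6 ⇒ p = 6/7, and the value is (4)·(6/7) + 4 = 52/7.
For Player II: with q = P(1), equating Top's and Bottom's payoffs gives q + 7 = −6q + 10 ⇒ q = 3/7.

52/7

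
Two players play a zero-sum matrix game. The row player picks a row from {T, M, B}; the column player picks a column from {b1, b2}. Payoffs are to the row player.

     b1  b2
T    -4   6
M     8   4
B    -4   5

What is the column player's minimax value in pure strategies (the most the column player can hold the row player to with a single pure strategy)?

6

Column maxima: b1 → 8, b2 → 6.
The smallest of these is 6.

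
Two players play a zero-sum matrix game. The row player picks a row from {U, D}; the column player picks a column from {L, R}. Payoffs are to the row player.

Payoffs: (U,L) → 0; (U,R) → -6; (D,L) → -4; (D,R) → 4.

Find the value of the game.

-12/7

Row minima: U → -6, D → -4; maximin = -4.
Column maxima: L → 0, R → 4; minimax = 0.
-4 ≠ 0, so there is no saddle point; optimal play is mixed.
Let the row player play U with probability p. Expected payoff against L: 0p + (-4)(1−p) = 4p − 4; against R: (-6)p + 4(1−p) = −10p + 4.
Setting these equal: 4p − 4 = −10p + 4 ⇒ 14p = 8 ⇒ p = 4/7, and the value is (4)·(4/7) − 4 = -12/7.
For the column player: with q = P(L), equating U's and D's payoffs gives 6q − 6 = −8q + 4 ⇒ q = 5/7.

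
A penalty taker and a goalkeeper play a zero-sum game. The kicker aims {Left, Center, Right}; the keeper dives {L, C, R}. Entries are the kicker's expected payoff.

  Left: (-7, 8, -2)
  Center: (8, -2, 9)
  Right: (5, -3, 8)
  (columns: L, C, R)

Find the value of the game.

2

Row minima: Left → -7, Center → -2, Right → -3; maximin = -2.
Column maxima: L → 8, C → 8, R → 9; minimax = 8.
-2 ≠ 8, so there is no saddle point; optimal play is mixed.
Right is strictly dominated by Center, so the kicker never plays it.
R is strictly dominated by L (it gives the kicker strictly more in every row), so the keeper never plays it.
On the remaining 2×2 (Left, Center vs L, C):
Let the kicker play Left with probability p. Expected payoff against L: (-7)p + 8(1−p) = −15p + 8; against C: 8p + (-2)(1−p) = 10p − 2.
Setting these equal: −15p + 8 = 10p − 2 ⇒ −25p = -10 ⇒ p = 2/5, and the value is (-15)·(2/5) + 8 = 2.
For the keeper: with q = P(L), equating Left's and Center's payoffs gives −15q + 8 = 10q − 2 ⇒ q = 2/5.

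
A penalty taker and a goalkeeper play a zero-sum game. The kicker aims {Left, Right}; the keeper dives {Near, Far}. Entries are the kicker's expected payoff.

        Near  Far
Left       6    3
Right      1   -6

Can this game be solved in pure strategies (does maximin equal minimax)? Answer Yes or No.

Yes

Row minima: Left → 3, Right → -6; maximin = 3.
Column maxima: Near → 6, Far → 3; minimax = 3.
maximin = minimax = 3, so a saddle point exists.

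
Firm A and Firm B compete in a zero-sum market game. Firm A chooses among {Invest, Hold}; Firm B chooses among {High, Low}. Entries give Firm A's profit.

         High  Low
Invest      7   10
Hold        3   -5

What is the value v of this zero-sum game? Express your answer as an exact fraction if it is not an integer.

7

Row minima: Invest → 7, Hold → -5; maximin = 7.
Column maxima: High → 7, Low → 10; minimax = 7.
Since maximin = minimax = 7, there is a saddle point and the value is 7.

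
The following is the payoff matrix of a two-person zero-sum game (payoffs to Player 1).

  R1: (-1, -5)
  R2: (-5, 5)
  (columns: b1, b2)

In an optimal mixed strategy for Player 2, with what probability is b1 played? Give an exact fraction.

5/7

Row minima: R1 → -5, R2 → -5; maximin = -5.
Column maxima: b1 → -1, b2 → 5; minimax = -1.
-5 ≠ -1, so there is no saddle point; optimal play is mixed.
Let Player 1 play R1 with probability p. Expected payoff against b1: (-1)p + (-5)(1−p) = 4p − 5; against b2: (-5)p + 5(1−p) = −10p + 5.
Setting these equal: 4p − 5 = −10p + 5 ⇒ 14p = 10 ⇒ p = 5/7, and the value is (4)·(5/7) − 5 = -15/7.
For Player 2: with q = P(b1), equating R1's and R2's payoffs gives 4q − 5 = −10q + 5 ⇒ q = 5/7.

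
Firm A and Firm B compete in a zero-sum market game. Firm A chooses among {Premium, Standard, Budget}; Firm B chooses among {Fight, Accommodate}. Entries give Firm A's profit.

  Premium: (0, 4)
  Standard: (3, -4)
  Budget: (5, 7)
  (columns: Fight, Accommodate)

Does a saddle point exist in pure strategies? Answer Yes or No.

Yes

Row minima: Premium → 0, Standard → -4, Budget → 5; maximin = 5.
Column maxima: Fight → 5, Accommodate → 7; minimax = 5.
maximin = minimax = 5, so a saddle point exists.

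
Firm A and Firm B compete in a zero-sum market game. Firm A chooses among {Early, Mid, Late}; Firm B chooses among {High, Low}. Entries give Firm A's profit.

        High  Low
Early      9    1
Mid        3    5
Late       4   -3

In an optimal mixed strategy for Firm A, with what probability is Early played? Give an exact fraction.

1/5

Row minima: Early → 1, Mid → 3, Late → -3; maximin = 3.
Column maxima: High → 9, Low → 5; minimax = 5.
3 ≠ 5, so there is no saddle point; optimal play is mixed.
Late is strictly dominated by Early, so Firm A never plays it.
On the remaining 2×2 (Early, Mid vs High, Low):
Let Firm A play Early with probability p. Expected payoff against High: 9p + 3(1−p) = 6p + 3; against Low: 1p + 5(1−p) = −4p + 5.
Setting these equal: 6p + 3 = −4p + 5 ⇒ 10p = 2 ⇒ p = 1/5, and the value is (6)·(1/5) + 3 = 21/5.
For Firm B: with q = P(High), equating Early's and Mid's payoffs gives 8q + 1 = −2q + 5 ⇒ q = 2/5.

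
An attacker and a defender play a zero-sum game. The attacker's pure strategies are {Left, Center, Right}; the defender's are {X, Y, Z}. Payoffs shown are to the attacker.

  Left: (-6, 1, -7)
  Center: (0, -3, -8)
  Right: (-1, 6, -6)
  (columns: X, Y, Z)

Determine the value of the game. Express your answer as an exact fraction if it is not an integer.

Row minima: Left → -7, Center → -8, Right → -6; maximin = -6.
Column maxima: X → 0, Y → 6, Z → -6; minimax = -6.
Since maximin = minimax = -6, there is a saddle point and the value is -6.

-6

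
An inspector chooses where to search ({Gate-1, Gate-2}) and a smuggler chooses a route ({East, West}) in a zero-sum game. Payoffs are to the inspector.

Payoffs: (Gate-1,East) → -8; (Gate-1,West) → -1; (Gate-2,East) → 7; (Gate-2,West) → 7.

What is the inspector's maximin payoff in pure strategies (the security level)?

Row minima: Gate-1 → -8, Gate-2 → 7.
The best of these is 7.

7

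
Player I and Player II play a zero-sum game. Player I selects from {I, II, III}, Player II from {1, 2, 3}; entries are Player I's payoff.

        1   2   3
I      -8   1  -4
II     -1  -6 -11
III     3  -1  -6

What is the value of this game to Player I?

-60/13

Row minima: I → -8, II → -11, III → -6; maximin = -6.
Column maxima: 1 → 3, 2 → 1, 3 → -4; minimax = -4.
-6 ≠ -4, so there is no saddle point; optimal play is mixed.
II is strictly dominated by III, so Player I never plays it.
2 is strictly dominated by 3 (it gives Player I strictly more in every row), so Player II never plays it.
On the remaining 2×2 (I, III vs 1, 3):
Let Player I play I with probability p. Expected payoff against 1: (-8)p + 3(1−p) = −11p + 3; against 3: (-4)p + (-6)(1−p) = 2p − 6.
Setting these equal: −11p + 3 = 2p − 6 ⇒ −13p = -9 ⇒ p = 9/13, and the value is (-11)·(9/13) + 3 = -60/13.
For Player II: with q = P(1), equating I's and III's payoffs gives −4q − 4 = 9q − 6 ⇒ q = 2/13.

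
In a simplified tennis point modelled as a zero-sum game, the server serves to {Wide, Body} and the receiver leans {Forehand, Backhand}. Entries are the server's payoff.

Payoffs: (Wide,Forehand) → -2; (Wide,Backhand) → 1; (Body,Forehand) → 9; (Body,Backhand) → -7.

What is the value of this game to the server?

-5/19

Row minima: Wide → -2, Body → -7; maximin = -2.
Column maxima: Forehand → 9, Backhand → 1; minimax = 1.
-2 ≠ 1, so there is no saddle point; optimal play is mixed.
Let the server play Wide with probability p. Expected payoff against Forehand: (-2)p + 9(1−p) = −11p + 9; against Backhand: 1p + (-7)(1−p) = 8p − 7.
Setting these equal: −11p + 9 = 8p − 7 ⇒ −19p = -16 ⇒ p = 16/19, and the value is (-11)·(16/19) + 9 = -5/19.
For the receiver: with q = P(Forehand), equating Wide's and Body's payoffs gives −3q + 1 = 16q − 7 ⇒ q = 8/19.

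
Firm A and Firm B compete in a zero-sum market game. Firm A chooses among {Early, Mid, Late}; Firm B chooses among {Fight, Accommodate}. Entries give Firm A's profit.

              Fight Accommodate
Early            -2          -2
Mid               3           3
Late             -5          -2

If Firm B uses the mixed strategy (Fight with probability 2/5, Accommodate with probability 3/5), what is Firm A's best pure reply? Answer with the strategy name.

Expected payoff of Early: (2/5)·(-2) + (3/5)·(-2) = -2.
Expected payoff of Mid: (2/5)·3 + (3/5)·3 = 3.
Expected payoff of Late: (2/5)·(-5) + (3/5)·(-2) = -16/5.
The largest is 3, so Firm A's best response is Mid.

Mid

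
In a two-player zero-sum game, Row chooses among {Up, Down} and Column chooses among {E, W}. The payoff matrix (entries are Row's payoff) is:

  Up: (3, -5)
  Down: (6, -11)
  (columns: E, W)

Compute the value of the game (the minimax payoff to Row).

-5

Row minima: Up → -5, Down → -11; maximin = -5.
Column maxima: E → 6, W → -5; minimax = -5.
Since maximin = minimax = -5, there is a saddle point and the value is -5.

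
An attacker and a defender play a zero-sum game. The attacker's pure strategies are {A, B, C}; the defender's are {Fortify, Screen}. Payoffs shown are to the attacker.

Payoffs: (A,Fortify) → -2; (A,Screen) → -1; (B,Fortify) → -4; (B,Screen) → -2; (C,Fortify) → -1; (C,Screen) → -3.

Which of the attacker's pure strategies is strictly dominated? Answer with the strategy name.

B

A gives a strictly higher payoff than B against every column: -2 > -4, -1 > -2.
So B is strictly dominated and the attacker never plays it.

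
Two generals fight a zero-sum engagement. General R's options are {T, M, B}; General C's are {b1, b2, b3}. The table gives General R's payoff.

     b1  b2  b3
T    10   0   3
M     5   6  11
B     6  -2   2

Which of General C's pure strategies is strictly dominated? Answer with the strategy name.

b2 holds General R's payoff strictly below b3 in every row: 0 < 3, 6 < 11, -2 < 2.
So b3 is strictly dominated for General C.

b3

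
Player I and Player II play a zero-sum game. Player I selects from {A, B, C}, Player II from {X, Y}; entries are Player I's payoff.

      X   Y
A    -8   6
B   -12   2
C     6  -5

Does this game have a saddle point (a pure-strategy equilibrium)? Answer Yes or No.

Row minima: A → -8, B → -12, C → -5; maximin = -5.
Column maxima: X → 6, Y → 6; minimax = 6.
-5 ≠ 6, so no pure-strategy equilibrium exists.

No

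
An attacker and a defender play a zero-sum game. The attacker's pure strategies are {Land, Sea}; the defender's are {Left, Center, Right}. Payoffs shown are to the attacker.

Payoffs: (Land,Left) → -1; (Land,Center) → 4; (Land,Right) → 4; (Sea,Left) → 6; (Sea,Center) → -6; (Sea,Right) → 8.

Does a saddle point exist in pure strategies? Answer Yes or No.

No

Row minima: Land → -1, Sea → -6; maximin = -1.
Column maxima: Left → 6, Center → 4, Right → 8; minimax = 4.
-1 ≠ 4, so no pure-strategy equilibrium exists.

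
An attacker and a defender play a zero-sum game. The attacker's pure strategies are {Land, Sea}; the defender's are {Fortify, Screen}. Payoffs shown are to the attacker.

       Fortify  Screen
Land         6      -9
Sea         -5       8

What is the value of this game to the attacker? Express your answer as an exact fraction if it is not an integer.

3/28

Row minima: Land → -9, Sea → -5; maximin = -5.
Column maxima: Fortify → 6, Screen → 8; minimax = 6.
-5 ≠ 6, so there is no saddle point; optimal play is mixed.
Let the attacker play Land with probability p. Expected payoff against Fortify: 6p + (-5)(1−p) = 11p − 5; against Screen: (-9)p + 8(1−p) = −17p + 8.
Setting these equal: 11p − 5 = −17p + 8 ⇒ 28p = 13 ⇒ p = 13/28, and the value is (11)·(13/28) − 5 = 3/28.
For the defender: with q = P(Fortify), equating Land's and Sea's payoffs gives 15q − 9 = −13q + 8 ⇒ q = 17/28.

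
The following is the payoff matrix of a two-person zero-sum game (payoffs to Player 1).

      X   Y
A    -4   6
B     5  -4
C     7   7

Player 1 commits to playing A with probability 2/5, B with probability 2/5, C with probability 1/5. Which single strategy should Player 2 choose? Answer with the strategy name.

X

If Player 2 plays X, Player 1's expected payoff is (2/5)·(-4) + (2/5)·5 + (1/5)·7 = 9/5.
If Player 2 plays Y, Player 1's expected payoff is (2/5)·6 + (2/5)·(-4) + (1/5)·7 = 11/5.
Player 2 minimizes Player 1's payoff; the smallest is 9/5, so the best response is X.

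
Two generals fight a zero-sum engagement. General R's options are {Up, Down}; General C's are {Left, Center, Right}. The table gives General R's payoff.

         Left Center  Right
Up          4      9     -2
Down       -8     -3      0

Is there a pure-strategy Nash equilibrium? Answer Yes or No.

Row minima: Up → -2, Down → -8; maximin = -2.
Column maxima: Left → 4, Center → 9, Right → 0; minimax = 0.
-2 ≠ 0, so no pure-strategy equilibrium exists.

No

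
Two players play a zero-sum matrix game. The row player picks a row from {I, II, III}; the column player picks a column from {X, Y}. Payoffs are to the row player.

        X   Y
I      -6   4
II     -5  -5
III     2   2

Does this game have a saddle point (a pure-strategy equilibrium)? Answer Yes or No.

Yes

Row minima: I → -6, II → -5, III → 2; maximin = 2.
Column maxima: X → 2, Y → 4; minimax = 2.
maximin = minimax = 2, so a saddle point exists.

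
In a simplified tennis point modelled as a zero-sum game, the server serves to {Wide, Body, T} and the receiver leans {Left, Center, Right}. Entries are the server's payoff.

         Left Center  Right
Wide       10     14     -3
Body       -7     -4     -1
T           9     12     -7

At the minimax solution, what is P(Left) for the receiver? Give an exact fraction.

Row minima: Wide → -3, Body → -7, T → -7; maximin = -3.
Column maxima: Left → 10, Center → 14, Right → -1; minimax = -1.
-3 ≠ -1, so there is no saddle point; optimal play is mixed.
T is strictly dominated by Wide, so the server never plays it.
Center is strictly dominated by Left (it gives the server strictly more in every row), so the receiver never plays it.
On the remaining 2×2 (Wide, Body vs Left, Right):
Let the server play Wide with probability p. Expected payoff against Left: 10p + (-7)(1−p) = 17p − 7; against Right: (-3)p + (-1)(1−p) = −2p − 1.
Setting these equal: 17p − 7 = −2p − 1 ⇒ 19p = 6 ⇒ p = 6/19, and the value is (17)·(6/19) − 7 = -31/19.
For the receiver: with q = P(Left), equating Wide's and Body's payoffs gives 13q − 3 = −6q − 1 ⇒ q = 2/19.

2/19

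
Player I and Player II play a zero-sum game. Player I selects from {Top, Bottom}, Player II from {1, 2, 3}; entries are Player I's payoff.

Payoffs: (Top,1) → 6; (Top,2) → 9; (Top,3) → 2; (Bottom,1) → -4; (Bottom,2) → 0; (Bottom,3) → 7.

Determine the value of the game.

Row minima: Top → 2, Bottom → -4; maximin = 2.
Column maxima: 1 → 6, 2 → 9, 3 → 7; minimax = 6.
2 ≠ 6, so there is no saddle point; optimal play is mixed.
2 is strictly dominated by 1 (it gives Player I strictly more in every row), so Player II never plays it.
On the remaining 2×2 (Top, Bottom vs 1, 3):
Let Player I play Top with probability p. Expected payoff against 1: 6p + (-4)(1−p) = 10p − 4; against 3: 2p + 7(1−p) = −5p + 7.
Setting these equal: 10p − 4 = −5p + 7 ⇒ 15p = 11 ⇒ p = 11/15, and the value is (10)·(11/15) − 4 = 10/3.
For Player II: with q = P(1), equating Top's and Bottom's payoffs gives 4q + 2 = −11q + 7 ⇒ q = 1/3.

10/3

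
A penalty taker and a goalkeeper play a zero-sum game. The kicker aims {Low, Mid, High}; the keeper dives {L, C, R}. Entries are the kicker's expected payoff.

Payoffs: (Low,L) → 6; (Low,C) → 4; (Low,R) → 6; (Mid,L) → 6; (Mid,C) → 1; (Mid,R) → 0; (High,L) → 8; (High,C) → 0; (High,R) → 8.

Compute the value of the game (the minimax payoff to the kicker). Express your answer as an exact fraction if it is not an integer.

Row minima: Low → 4, Mid → 0, High → 0; maximin = 4.
Column maxima: L → 8, C → 4, R → 8; minimax = 4.
Since maximin = minimax = 4, there is a saddle point and the value is 4.

4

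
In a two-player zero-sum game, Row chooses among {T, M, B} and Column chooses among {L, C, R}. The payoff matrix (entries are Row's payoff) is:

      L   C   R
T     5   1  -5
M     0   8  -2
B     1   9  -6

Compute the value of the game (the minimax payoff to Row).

Row minima: T → -5, M → -2, B → -6; maximin = -2.
Column maxima: L → 5, C → 9, R → -2; minimax = -2.
Since maximin = minimax = -2, there is a saddle point and the value is -2.

-2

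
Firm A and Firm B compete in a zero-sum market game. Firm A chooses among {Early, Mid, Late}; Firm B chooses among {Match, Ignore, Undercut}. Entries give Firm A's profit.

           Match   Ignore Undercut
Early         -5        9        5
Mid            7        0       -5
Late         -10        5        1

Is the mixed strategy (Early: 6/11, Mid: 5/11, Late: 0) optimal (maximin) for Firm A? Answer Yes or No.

Against Match this mix gives (6/11)·(-5) + (5/11)·7 = 5/11.
Against Ignore this mix gives (6/11)·9 + (5/11)·0 = 54/11.
Against Undercut this mix gives (6/11)·5 + (5/11)·(-5) = 5/11.
All of Firm B's active replies (Match, Undercut) yield 5/11, and no column does worse for Firm A. The mix makes Firm B indifferent and guarantees 5/11, so it is optimal.

Yes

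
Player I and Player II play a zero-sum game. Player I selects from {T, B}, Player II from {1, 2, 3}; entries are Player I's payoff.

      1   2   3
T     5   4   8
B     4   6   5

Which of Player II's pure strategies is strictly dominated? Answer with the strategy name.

1 holds Player I's payoff strictly below 3 in every row: 5 < 8, 4 < 5.
So 3 is strictly dominated for Player II.

3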